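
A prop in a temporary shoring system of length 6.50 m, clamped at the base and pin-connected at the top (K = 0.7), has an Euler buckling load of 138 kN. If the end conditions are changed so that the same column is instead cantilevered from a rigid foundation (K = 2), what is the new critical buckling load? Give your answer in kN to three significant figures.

P_cr ∝ 1/K², so P_cr,new = P_cr,old × (K_old/K_new)² = 138 × (0.7/2)²
= 138 × 0.1225 = 16.9 kN

P_cr ≈ 16.9 kN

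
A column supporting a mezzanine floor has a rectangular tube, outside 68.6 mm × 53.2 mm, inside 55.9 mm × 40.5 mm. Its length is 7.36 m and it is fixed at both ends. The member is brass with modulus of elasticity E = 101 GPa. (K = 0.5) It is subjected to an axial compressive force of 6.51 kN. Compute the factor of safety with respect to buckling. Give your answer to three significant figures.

n ≈ 6.23

Weak-axis I_min = (h_o·b_o³ − h_i·b_i³)/12 with b_o = 53.2, b_i = 40.50 mm (shorter outer/inner sides).
I_min = (68.6×53.2³ − 55.90×40.50³)/12 = 5.513×10^5 mm⁴
I = 5.513×10^5 mm⁴ = 5.513×10^-7 m⁴
Effective length L_e = K·L = 0.5 × 7.36 = 3.680 m
P_cr = π²EI / L_e² = π² × 101×10⁹ × 5.513×10^-7 / 3.680² = 4.058×10^4 N
Factor of safety n = P_cr / P = 40.580 / 6.51 = 6.23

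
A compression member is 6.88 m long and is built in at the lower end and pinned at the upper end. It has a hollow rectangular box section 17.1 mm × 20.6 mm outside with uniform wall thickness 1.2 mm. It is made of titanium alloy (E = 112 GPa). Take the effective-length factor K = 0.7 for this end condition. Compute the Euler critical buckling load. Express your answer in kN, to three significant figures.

Inner dimensions: h_i = 20.6 − 2×1.2 = 18.20 mm, b_i = 17.1 − 2×1.2 = 14.70 mm
Weak-axis I_min = (h_o·b_o³ − h_i·b_i³)/12 with b_o = 17.1, b_i = 14.70 mm (shorter outer/inner sides).
I_min = (20.6×17.1³ − 18.20×14.70³)/12 = 3.766×10^3 mm⁴
I = 3.766×10^3 mm⁴ = 3.766×10^-9 m⁴
Effective length L_e = K·L = 0.7 × 6.88 = 4.816 m
P_cr = π²EI / L_e² = π² × 112×10⁹ × 3.766×10^-9 / 4.816² = 179.5 N

P_cr ≈ 0.179 kN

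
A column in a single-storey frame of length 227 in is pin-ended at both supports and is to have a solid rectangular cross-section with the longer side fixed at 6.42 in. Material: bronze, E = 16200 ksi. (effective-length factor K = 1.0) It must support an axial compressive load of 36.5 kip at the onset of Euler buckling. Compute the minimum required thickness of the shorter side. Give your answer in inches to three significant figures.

L_e = K·L = 1 × 227 = 227.0 in
Required I = P_cr·L_e²/(π²E) = 3.650×10^4 × 227.0² / (π² × 1.62×10^7) = 11.76 in⁴
Rectangle, weak axis: I_min = h·b³/12 with h = 6.42 in fixed  ⇒  b = (12I/h)^(1/3) = 2.80 in

b ≈ 2.80 in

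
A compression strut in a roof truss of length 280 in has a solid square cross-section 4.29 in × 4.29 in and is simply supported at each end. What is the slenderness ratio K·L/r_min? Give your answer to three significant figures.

λ ≈ 226

For a square r = a/√12 = 4.29/√12 = 1.238 in
L_e = K·L = 1 × 280 = 280.0 in
λ = L_e / r_min = 280.00 / 1.238 = 226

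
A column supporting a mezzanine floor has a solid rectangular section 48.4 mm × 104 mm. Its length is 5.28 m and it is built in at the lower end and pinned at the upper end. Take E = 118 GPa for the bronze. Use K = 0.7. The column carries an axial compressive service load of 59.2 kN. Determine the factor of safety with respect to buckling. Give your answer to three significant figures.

n ≈ 1.42

Buckling occurs about the weak axis: I_min = h·b³/12 with b = 48.4 mm (the shorter side).
I_min = 104×48.4³/12 = 9.826×10^5 mm⁴
I = 9.826×10^5 mm⁴ = 9.826×10^-7 m⁴
Effective length L_e = K·L = 0.7 × 5.28 = 3.696 m
P_cr = π²EI / L_e² = π² × 118×10⁹ × 9.826×10^-7 / 3.696² = 8.377×10^4 N
Factor of safety n = P_cr / P = 83.773 / 59.2 = 1.42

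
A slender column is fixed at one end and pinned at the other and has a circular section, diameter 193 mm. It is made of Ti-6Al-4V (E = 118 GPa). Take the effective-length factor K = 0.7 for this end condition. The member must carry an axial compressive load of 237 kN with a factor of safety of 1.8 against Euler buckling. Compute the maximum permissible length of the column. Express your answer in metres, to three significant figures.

L_max ≈ 19.5 m

I = πd⁴/64 = π×193⁴/64 = 6.811×10^7 mm⁴
I = 6.811×10^-5 m⁴
Required critical load P_cr = n·P = 1.8 × 237 = 426.6 kN = 4.266×10^5 N
From P_cr = π²EI/(K·L)²:  L = (1/K)·√(π²EI/P_cr) = (1/0.7)·√(π²×1.18×10^11×6.811×10^-5/4.266×10^5)
L = 19.5 m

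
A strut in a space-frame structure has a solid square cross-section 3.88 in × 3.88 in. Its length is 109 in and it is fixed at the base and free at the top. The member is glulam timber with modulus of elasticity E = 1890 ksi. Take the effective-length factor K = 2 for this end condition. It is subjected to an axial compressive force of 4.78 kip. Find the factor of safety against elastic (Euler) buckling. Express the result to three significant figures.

I = a⁴/12 = 3.88⁴/12 = 18.89 in⁴
Effective length L_e = K·L = 2 × 109 = 218.0 in
P_cr = π²EI / L_e² = π² × 1890×10³ × 18.89 / 218.0² = 7.413×10^3 lb
Factor of safety n = P_cr / P = 7.4130 / 4.78 = 1.55

n ≈ 1.55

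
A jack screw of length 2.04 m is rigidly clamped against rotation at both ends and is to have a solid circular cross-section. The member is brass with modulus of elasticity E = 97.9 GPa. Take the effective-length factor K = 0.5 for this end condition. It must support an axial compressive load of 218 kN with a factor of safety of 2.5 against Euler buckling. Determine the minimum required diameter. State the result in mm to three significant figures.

d ≈ 58.8 mm

Required P_cr = n·P = 2.5 × 218 = 545.0 kN
L_e = K·L = 0.5 × 2.04 = 1.020 m
Required I = P_cr·L_e²/(π²E) = 5.450×10^5 × 1.020² / (π² × 9.79×10^10) = 5.868×10^-7 m⁴
I_req = 5.868×10^5 mm⁴
Solid circle: I = πd⁴/64  ⇒  d = (64I/π)^(1/4) = (64×5.868×10^5/π)^(1/4) = 58.8 mm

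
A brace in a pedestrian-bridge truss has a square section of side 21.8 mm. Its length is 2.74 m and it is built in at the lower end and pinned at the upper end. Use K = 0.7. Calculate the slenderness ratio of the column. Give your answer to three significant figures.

λ ≈ 305

For a square r = a/√12 = 21.8/√12 = 6.293 mm
L_e = K·L = 0.7 × 2.74 m = 1.918 m = 1918.0 mm
λ = L_e / r_min = 1918.0 / 6.293 = 305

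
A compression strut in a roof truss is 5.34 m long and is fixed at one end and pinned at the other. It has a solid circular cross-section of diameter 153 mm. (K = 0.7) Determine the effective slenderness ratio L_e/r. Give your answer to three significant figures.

λ ≈ 97.7

I = πd⁴/64 = π×153⁴/64 = 2.690×10^7 mm⁴
A = 1.839×10^4 mm²;  r_min = √(I/A) = √(2.690×10^7/1.839×10^4) = 38.25 mm
L_e = K·L = 0.7 × 5.34 m = 3.738 m = 3738.0 mm
λ = L_e / r_min = 3738.0 / 38.25 = 97.7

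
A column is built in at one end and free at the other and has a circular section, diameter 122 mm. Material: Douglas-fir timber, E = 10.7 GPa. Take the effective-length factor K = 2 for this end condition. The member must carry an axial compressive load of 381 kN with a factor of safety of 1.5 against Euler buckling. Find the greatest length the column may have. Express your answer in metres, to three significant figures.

I = πd⁴/64 = π×122⁴/64 = 1.087×10^7 mm⁴
I = 1.087×10^-5 m⁴
Required critical load P_cr = n·P = 1.5 × 381 = 571.5 kN = 5.715×10^5 N
From P_cr = π²EI/(K·L)²:  L = (1/K)·√(π²EI/P_cr) = (1/2)·√(π²×1.07×10^10×1.087×10^-5/5.715×10^5)
L = 0.709 m

L_max ≈ 0.709 m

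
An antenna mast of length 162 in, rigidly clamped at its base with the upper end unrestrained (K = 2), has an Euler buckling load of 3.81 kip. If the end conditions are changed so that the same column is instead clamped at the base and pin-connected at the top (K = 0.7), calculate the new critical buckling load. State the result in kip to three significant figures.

P_cr ≈ 31.1 kip

P_cr ∝ 1/K², so P_cr,new = P_cr,old × (K_old/K_new)² = 3.81 × (2/0.7)²
= 3.81 × 8.163 = 31.1 kip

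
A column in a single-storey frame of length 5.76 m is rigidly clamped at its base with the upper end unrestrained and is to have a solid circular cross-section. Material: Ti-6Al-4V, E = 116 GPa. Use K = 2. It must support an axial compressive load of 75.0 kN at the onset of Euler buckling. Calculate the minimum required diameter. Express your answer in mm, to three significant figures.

L_e = K·L = 2 × 5.76 = 11.52 m
Required I = P_cr·L_e²/(π²E) = 7.500×10^4 × 11.52² / (π² × 1.16×10^11) = 8.694×10^-6 m⁴
I_req = 8.694×10^6 mm⁴
Solid circle: I = πd⁴/64  ⇒  d = (64I/π)^(1/4) = (64×8.694×10^6/π)^(1/4) = 115 mm

d ≈ 115 mm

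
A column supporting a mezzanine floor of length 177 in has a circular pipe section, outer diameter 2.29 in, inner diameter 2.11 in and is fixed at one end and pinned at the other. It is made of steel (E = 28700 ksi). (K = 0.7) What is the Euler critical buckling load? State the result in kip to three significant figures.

P_cr ≈ 6.96 kip

d_o = 2.29 in, d_i = 2.11 in
I = π(d_o⁴ − d_i⁴)/64 = π(2.29⁴ − 2.110⁴)/64 = 0.3770 in⁴
Effective length L_e = K·L = 0.7 × 177 = 123.9 in
P_cr = π²EI / L_e² = π² × 28700×10³ × 0.3770 / 123.9² = 6.956×10^3 lb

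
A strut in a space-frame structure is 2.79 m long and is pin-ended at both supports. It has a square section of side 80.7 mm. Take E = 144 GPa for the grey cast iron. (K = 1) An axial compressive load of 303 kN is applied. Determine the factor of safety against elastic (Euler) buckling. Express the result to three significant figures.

I = a⁴/12 = 80.7⁴/12 = 3.534×10^6 mm⁴
I = 3.534×10^6 mm⁴ = 3.534×10^-6 m⁴
Effective length L_e = K·L = 1 × 2.79 = 2.790 m
P_cr = π²EI / L_e² = π² × 144×10⁹ × 3.534×10^-6 / 2.790² = 6.453×10^5 N
Factor of safety n = P_cr / P = 645.31 / 303 = 2.13

n ≈ 2.13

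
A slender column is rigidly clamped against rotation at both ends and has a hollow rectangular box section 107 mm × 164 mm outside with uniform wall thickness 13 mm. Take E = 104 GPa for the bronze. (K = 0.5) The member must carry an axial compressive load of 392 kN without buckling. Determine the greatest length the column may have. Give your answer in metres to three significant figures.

Inner dimensions: h_i = 164 − 2×13 = 138.0 mm, b_i = 107 − 2×13 = 81.00 mm
Weak-axis I_min = (h_o·b_o³ − h_i·b_i³)/12 with b_o = 107, b_i = 81.00 mm (shorter outer/inner sides).
I_min = (164×107³ − 138.0×81.00³)/12 = 1.063×10^7 mm⁴
I = 1.063×10^-5 m⁴
At the buckling limit P_cr = P = 3.920×10^5 N
From P_cr = π²EI/(K·L)²:  L = (1/K)·√(π²EI/P_cr) = (1/0.5)·√(π²×1.04×10^11×1.063×10^-5/3.920×10^5)
L = 10.6 m

L_max ≈ 10.6 m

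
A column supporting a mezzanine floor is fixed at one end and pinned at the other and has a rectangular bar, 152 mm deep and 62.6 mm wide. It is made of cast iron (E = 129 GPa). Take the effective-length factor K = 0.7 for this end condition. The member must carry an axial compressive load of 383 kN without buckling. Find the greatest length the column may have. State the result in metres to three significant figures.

Buckling occurs about the weak axis: I_min = h·b³/12 with b = 62.6 mm (the shorter side).
I_min = 152×62.6³/12 = 3.107×10^6 mm⁴
I = 3.107×10^-6 m⁴
At the buckling limit P_cr = P = 3.830×10^5 N
From P_cr = π²EI/(K·L)²:  L = (1/K)·√(π²EI/P_cr) = (1/0.7)·√(π²×1.29×10^11×3.107×10^-6/3.830×10^5)
L = 4.59 m

L_max ≈ 4.59 m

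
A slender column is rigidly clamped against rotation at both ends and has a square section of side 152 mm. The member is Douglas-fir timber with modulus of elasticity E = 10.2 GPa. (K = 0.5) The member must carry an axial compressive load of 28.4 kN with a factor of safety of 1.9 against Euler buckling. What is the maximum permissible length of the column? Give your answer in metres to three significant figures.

L_max ≈ 18.2 m

I = a⁴/12 = 152⁴/12 = 4.448×10^7 mm⁴
I = 4.448×10^-5 m⁴
Required critical load P_cr = n·P = 1.9 × 28.4 = 53.96 kN = 5.396×10^4 N
From P_cr = π²EI/(K·L)²:  L = (1/K)·√(π²EI/P_cr) = (1/0.5)·√(π²×1.02×10^10×4.448×10^-5/5.396×10^4)
L = 18.2 m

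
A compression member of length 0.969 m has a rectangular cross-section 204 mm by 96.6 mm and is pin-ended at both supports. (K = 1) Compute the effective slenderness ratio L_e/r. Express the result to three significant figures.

λ ≈ 34.7

For a rectangle r_min = b/√12 = 96.6/√12 = 27.89 mm
L_e = K·L = 1 × 0.969 m = 0.9690 m = 969.00 mm
λ = L_e / r_min = 969.00 / 27.89 = 34.7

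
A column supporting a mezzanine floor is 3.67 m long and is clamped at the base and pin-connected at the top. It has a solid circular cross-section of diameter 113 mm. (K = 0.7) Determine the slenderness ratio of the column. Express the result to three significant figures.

For a solid circle r = d/4 = 113/4 = 28.25 mm
L_e = K·L = 0.7 × 3.67 m = 2.569 m = 2569.0 mm
λ = L_e / r_min = 2569.0 / 28.25 = 90.9

λ ≈ 90.9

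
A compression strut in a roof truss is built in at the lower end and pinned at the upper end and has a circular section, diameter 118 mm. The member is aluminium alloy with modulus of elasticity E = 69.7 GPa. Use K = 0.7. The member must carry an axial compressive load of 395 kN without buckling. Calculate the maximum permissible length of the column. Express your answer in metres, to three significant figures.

I = πd⁴/64 = π×118⁴/64 = 9.517×10^6 mm⁴
I = 9.517×10^-6 m⁴
At the buckling limit P_cr = P = 3.950×10^5 N
From P_cr = π²EI/(K·L)²:  L = (1/K)·√(π²EI/P_cr) = (1/0.7)·√(π²×6.97×10^10×9.517×10^-6/3.950×10^5)
L = 5.82 m

L_max ≈ 5.82 m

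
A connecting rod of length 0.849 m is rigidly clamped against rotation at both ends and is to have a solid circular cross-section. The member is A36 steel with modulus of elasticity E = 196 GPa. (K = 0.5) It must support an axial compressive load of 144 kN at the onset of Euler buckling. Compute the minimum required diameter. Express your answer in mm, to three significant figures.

d ≈ 22.9 mm

L_e = K·L = 0.5 × 0.849 = 0.4245 m
Required I = P_cr·L_e²/(π²E) = 1.440×10^5 × 0.4245² / (π² × 1.96×10^11) = 1.341×10^-8 m⁴
I_req = 1.341×10^4 mm⁴
Solid circle: I = πd⁴/64  ⇒  d = (64I/π)^(1/4) = (64×1.341×10^4/π)^(1/4) = 22.9 mm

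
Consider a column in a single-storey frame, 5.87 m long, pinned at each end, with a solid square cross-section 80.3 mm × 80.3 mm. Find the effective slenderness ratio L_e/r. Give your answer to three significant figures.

For a square r = a/√12 = 80.3/√12 = 23.18 mm
L_e = K·L = 1 × 5.87 m = 5.870 m = 5870.0 mm
λ = L_e / r_min = 5870.0 / 23.18 = 253

λ ≈ 253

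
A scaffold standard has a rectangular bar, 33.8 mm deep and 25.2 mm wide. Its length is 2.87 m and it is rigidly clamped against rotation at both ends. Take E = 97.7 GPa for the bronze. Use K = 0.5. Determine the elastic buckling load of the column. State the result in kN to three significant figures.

Buckling occurs about the weak axis: I_min = h·b³/12 with b = 25.2 mm (the shorter side).
I_min = 33.8×25.2³/12 = 4.508×10^4 mm⁴
I = 4.508×10^4 mm⁴ = 4.508×10^-8 m⁴
Effective length L_e = K·L = 0.5 × 2.87 = 1.435 m
P_cr = π²EI / L_e² = π² × 97.7×10⁹ × 4.508×10^-8 / 1.435² = 2.111×10^4 N

P_cr ≈ 21.1 kN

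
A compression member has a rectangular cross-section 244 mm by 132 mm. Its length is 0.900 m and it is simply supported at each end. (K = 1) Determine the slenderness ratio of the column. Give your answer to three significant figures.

λ ≈ 23.6

For a rectangle r_min = b/√12 = 132/√12 = 38.11 mm
L_e = K·L = 1 × 0.900 m = 0.9000 m = 900.00 mm
λ = L_e / r_min = 900.00 / 38.11 = 23.6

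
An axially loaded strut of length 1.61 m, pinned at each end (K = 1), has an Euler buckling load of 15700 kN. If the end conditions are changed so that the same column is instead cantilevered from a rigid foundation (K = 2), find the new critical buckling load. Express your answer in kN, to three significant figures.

P_cr ≈ 3920 kN

P_cr ∝ 1/K², so P_cr,new = P_cr,old × (K_old/K_new)² = 15700 × (1/2)²
= 15700 × 0.2500 = 3920 kN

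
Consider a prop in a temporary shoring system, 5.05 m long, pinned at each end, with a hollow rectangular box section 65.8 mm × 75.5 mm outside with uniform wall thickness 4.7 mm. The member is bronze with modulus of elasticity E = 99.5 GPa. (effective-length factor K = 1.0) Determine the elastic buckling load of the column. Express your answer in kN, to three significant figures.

P_cr ≈ 31.0 kN

Inner dimensions: h_i = 75.5 − 2×4.7 = 66.10 mm, b_i = 65.8 − 2×4.7 = 56.40 mm
Weak-axis I_min = (h_o·b_o³ − h_i·b_i³)/12 with b_o = 65.8, b_i = 56.40 mm (shorter outer/inner sides).
I_min = (75.5×65.8³ − 66.10×56.40³)/12 = 8.042×10^5 mm⁴
I = 8.042×10^5 mm⁴ = 8.042×10^-7 m⁴
Effective length L_e = K·L = 1 × 5.05 = 5.050 m
P_cr = π²EI / L_e² = π² × 99.5×10⁹ × 8.042×10^-7 / 5.050² = 3.097×10^4 N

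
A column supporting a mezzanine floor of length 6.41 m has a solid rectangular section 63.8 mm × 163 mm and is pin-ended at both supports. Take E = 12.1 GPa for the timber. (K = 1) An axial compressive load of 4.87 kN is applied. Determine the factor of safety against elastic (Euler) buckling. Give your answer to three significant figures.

Buckling occurs about the weak axis: I_min = h·b³/12 with b = 63.8 mm (the shorter side).
I_min = 163×63.8³/12 = 3.528×10^6 mm⁴
I = 3.528×10^6 mm⁴ = 3.528×10^-6 m⁴
Effective length L_e = K·L = 1 × 6.41 = 6.410 m
P_cr = π²EI / L_e² = π² × 12.1×10⁹ × 3.528×10^-6 / 6.410² = 1.025×10^4 N
Factor of safety n = P_cr / P = 10.253 / 4.87 = 2.11

n ≈ 2.11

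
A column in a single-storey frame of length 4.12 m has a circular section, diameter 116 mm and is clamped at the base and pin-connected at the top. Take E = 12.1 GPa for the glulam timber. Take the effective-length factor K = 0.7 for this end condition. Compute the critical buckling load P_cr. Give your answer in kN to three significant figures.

I = πd⁴/64 = π×116⁴/64 = 8.888×10^6 mm⁴
I = 8.888×10^6 mm⁴ = 8.888×10^-6 m⁴
Effective length L_e = K·L = 0.7 × 4.12 = 2.884 m
P_cr = π²EI / L_e² = π² × 12.1×10⁹ × 8.888×10^-6 / 2.884² = 1.276×10^5 N

P_cr ≈ 128 kN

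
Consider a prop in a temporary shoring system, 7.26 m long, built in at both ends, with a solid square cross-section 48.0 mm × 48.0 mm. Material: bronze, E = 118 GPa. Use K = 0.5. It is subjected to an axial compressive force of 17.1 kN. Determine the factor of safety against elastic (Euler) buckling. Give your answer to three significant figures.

I = a⁴/12 = 48.0⁴/12 = 4.424×10^5 mm⁴
I = 4.424×10^5 mm⁴ = 4.424×10^-7 m⁴
Effective length L_e = K·L = 0.5 × 7.26 = 3.630 m
P_cr = π²EI / L_e² = π² × 118×10⁹ × 4.424×10^-7 / 3.630² = 3.910×10^4 N
Factor of safety n = P_cr / P = 39.098 / 17.1 = 2.29

n ≈ 2.29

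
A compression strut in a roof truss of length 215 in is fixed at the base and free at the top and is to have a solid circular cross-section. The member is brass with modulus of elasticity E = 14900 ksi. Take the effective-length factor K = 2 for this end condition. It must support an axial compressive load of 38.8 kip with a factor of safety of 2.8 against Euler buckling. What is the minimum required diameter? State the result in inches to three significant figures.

Required P_cr = n·P = 2.8 × 38.8 = 108.6 kip
L_e = K·L = 2 × 215 = 430.0 in
Required I = P_cr·L_e²/(π²E) = 1.086×10^5 × 430.0² / (π² × 1.49×10^7) = 136.6 in⁴
Solid circle: I = πd⁴/64  ⇒  d = (64I/π)^(1/4) = (64×136.6/π)^(1/4) = 7.26 in

d ≈ 7.26 in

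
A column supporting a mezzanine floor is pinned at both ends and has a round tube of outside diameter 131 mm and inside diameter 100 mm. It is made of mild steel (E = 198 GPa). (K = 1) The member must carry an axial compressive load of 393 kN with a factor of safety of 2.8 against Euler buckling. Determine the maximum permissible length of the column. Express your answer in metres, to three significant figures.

L_max ≈ 4.12 m

d_o = 131 mm, d_i = 100 mm
I = π(d_o⁴ − d_i⁴)/64 = π(131⁴ − 100.0⁴)/64 = 9.547×10^6 mm⁴
I = 9.547×10^-6 m⁴
Required critical load P_cr = n·P = 2.8 × 393 = 1100 kN = 1.100×10^6 N
From P_cr = π²EI/(K·L)²:  L = (1/K)·√(π²EI/P_cr) = (1/1)·√(π²×1.98×10^11×9.547×10^-6/1.100×10^6)
L = 4.12 m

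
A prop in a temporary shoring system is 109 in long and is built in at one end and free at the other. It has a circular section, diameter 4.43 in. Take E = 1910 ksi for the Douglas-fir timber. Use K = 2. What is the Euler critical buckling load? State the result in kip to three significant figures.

I = πd⁴/64 = π×4.43⁴/64 = 18.91 in⁴
Effective length L_e = K·L = 2 × 109 = 218.0 in
P_cr = π²EI / L_e² = π² × 1910×10³ × 18.91 / 218.0² = 7.499×10^3 lb

P_cr ≈ 7.50 kip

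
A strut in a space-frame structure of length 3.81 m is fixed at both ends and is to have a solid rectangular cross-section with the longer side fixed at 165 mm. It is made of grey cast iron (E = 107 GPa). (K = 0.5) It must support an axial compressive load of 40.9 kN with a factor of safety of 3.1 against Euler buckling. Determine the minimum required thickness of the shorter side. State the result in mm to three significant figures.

b ≈ 31.6 mm

Required P_cr = n·P = 3.1 × 40.9 = 126.8 kN
L_e = K·L = 0.5 × 3.81 = 1.905 m
Required I = P_cr·L_e²/(π²E) = 1.268×10^5 × 1.905² / (π² × 1.07×10^11) = 4.357×10^-7 m⁴
I_req = 4.357×10^5 mm⁴
Rectangle, weak axis: I_min = h·b³/12 with h = 165 mm fixed  ⇒  b = (12I/h)^(1/3) = 31.6 mm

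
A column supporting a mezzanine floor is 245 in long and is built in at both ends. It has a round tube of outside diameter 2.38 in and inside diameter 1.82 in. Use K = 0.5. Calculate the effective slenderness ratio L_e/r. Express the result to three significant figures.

λ ≈ 164

d_o = 2.38 in, d_i = 1.82 in
I = π(d_o⁴ − d_i⁴)/64 = π(2.38⁴ − 1.820⁴)/64 = 1.036 in⁴
A = 1.847 in²;  r_min = √(I/A) = √(1.036/1.847) = 0.7490 in
L_e = K·L = 0.5 × 245 = 122.5 in
λ = L_e / r_min = 122.50 / 0.7490 = 164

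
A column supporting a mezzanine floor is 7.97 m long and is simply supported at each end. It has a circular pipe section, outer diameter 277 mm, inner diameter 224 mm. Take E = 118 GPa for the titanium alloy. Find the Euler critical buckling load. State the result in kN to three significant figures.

d_o = 277 mm, d_i = 224 mm
I = π(d_o⁴ − d_i⁴)/64 = π(277⁴ − 224.0⁴)/64 = 1.654×10^8 mm⁴
I = 1.654×10^8 mm⁴ = 1.654×10^-4 m⁴
Effective length L_e = K·L = 1 × 7.97 = 7.970 m
P_cr = π²EI / L_e² = π² × 118×10⁹ × 1.654×10^-4 / 7.970² = 3.033×10^6 N

P_cr ≈ 3030 kN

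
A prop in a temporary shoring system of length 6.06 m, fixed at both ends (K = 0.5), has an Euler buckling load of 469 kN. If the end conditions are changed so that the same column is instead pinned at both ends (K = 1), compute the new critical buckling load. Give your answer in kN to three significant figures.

P_cr ≈ 117 kN

P_cr ∝ 1/K², so P_cr,new = P_cr,old × (K_old/K_new)² = 469 × (0.5/1)²
= 469 × 0.2500 = 117 kN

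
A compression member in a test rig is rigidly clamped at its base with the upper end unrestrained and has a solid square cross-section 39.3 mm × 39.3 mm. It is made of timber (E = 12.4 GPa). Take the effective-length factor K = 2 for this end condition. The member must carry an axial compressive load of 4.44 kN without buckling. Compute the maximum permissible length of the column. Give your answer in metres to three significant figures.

I = a⁴/12 = 39.3⁴/12 = 1.988×10^5 mm⁴
I = 1.988×10^-7 m⁴
At the buckling limit P_cr = P = 4.440×10^3 N
From P_cr = π²EI/(K·L)²:  L = (1/K)·√(π²EI/P_cr) = (1/2)·√(π²×1.24×10^10×1.988×10^-7/4.440×10^3)
L = 1.17 m

L_max ≈ 1.17 m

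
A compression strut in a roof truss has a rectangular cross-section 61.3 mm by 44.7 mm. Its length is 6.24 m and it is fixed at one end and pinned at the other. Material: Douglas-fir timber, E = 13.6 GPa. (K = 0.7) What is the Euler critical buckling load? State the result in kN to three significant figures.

Buckling occurs about the weak axis: I_min = h·b³/12 with b = 44.7 mm (the shorter side).
I_min = 61.3×44.7³/12 = 4.562×10^5 mm⁴
I = 4.562×10^5 mm⁴ = 4.562×10^-7 m⁴
Effective length L_e = K·L = 0.7 × 6.24 = 4.368 m
P_cr = π²EI / L_e² = π² × 13.6×10⁹ × 4.562×10^-7 / 4.368² = 3.210×10^3 N

P_cr ≈ 3.21 kN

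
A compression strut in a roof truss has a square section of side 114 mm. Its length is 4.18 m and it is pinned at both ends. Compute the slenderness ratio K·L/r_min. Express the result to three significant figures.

I = a⁴/12 = 114⁴/12 = 1.407×10^7 mm⁴
A = 1.300×10^4 mm²;  r_min = √(I/A) = √(1.407×10^7/1.300×10^4) = 32.91 mm
L_e = K·L = 1 × 4.18 m = 4.180 m = 4180.0 mm
λ = L_e / r_min = 4180.0 / 32.91 = 127

λ ≈ 127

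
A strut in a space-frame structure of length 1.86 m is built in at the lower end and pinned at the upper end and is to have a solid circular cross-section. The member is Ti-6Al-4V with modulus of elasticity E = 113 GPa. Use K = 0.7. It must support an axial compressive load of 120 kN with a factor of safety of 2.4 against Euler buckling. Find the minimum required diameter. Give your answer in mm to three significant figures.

Required P_cr = n·P = 2.4 × 120 = 288.0 kN
L_e = K·L = 0.7 × 1.86 = 1.302 m
Required I = P_cr·L_e²/(π²E) = 2.880×10^5 × 1.302² / (π² × 1.13×10^11) = 4.378×10^-7 m⁴
I_req = 4.378×10^5 mm⁴
Solid circle: I = πd⁴/64  ⇒  d = (64I/π)^(1/4) = (64×4.378×10^5/π)^(1/4) = 54.6 mm

d ≈ 54.6 mm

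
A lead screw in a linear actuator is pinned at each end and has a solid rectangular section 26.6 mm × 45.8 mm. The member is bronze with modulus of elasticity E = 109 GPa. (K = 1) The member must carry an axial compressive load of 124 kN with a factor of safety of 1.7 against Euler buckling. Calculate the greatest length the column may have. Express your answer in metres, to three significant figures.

Buckling occurs about the weak axis: I_min = h·b³/12 with b = 26.6 mm (the shorter side).
I_min = 45.8×26.6³/12 = 7.183×10^4 mm⁴
I = 7.183×10^-8 m⁴
Required critical load P_cr = n·P = 1.7 × 124 = 210.8 kN = 2.108×10^5 N
From P_cr = π²EI/(K·L)²:  L = (1/K)·√(π²EI/P_cr) = (1/1)·√(π²×1.09×10^11×7.183×10^-8/2.108×10^5)
L = 0.605 m

L_max ≈ 0.605 m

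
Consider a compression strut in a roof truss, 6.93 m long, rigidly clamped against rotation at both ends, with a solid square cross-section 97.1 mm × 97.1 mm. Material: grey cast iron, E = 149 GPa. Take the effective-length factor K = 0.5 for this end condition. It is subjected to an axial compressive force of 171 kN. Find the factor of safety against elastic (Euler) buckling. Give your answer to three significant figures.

I = a⁴/12 = 97.1⁴/12 = 7.408×10^6 mm⁴
I = 7.408×10^6 mm⁴ = 7.408×10^-6 m⁴
Effective length L_e = K·L = 0.5 × 6.93 = 3.465 m
P_cr = π²EI / L_e² = π² × 149×10⁹ × 7.408×10^-6 / 3.465² = 9.074×10^5 N
Factor of safety n = P_cr / P = 907.35 / 171 = 5.31

n ≈ 5.31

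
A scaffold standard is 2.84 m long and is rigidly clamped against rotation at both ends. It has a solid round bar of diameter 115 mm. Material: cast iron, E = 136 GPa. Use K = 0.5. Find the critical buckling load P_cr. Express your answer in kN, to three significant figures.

I = πd⁴/64 = π×115⁴/64 = 8.585×10^6 mm⁴
I = 8.585×10^6 mm⁴ = 8.585×10^-6 m⁴
Effective length L_e = K·L = 0.5 × 2.84 = 1.420 m
P_cr = π²EI / L_e² = π² × 136×10⁹ × 8.585×10^-6 / 1.420² = 5.715×10^6 N

P_cr ≈ 5720 kN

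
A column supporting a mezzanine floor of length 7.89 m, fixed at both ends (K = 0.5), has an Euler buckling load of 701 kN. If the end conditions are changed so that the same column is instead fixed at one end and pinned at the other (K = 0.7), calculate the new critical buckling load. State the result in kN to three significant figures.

P_cr ∝ 1/K², so P_cr,new = P_cr,old × (K_old/K_new)² = 701 × (0.5/0.7)²
= 701 × 0.5102 = 358 kN

P_cr ≈ 358 kN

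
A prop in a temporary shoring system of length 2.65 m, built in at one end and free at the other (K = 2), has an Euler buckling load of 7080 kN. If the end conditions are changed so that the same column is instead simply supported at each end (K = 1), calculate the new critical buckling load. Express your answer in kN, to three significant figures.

P_cr ∝ 1/K², so P_cr,new = P_cr,old × (K_old/K_new)² = 7080 × (2/1)²
= 7080 × 4.000 = 28300 kN

P_cr ≈ 28300 kN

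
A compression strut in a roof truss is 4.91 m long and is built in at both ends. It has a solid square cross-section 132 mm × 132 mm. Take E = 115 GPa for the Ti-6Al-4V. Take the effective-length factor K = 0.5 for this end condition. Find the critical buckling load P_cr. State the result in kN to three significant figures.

I = a⁴/12 = 132⁴/12 = 2.530×10^7 mm⁴
I = 2.530×10^7 mm⁴ = 2.530×10^-5 m⁴
Effective length L_e = K·L = 0.5 × 4.91 = 2.455 m
P_cr = π²EI / L_e² = π² × 115×10⁹ × 2.530×10^-5 / 2.455² = 4.764×10^6 N

P_cr ≈ 4760 kN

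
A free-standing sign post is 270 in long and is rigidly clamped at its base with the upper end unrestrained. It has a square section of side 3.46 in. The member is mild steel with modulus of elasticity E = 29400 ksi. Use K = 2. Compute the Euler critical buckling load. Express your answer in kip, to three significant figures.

I = a⁴/12 = 3.46⁴/12 = 11.94 in⁴
Effective length L_e = K·L = 2 × 270 = 540.0 in
P_cr = π²EI / L_e² = π² × 29400×10³ × 11.94 / 540.0² = 1.188×10^4 lb

P_cr ≈ 11.9 kip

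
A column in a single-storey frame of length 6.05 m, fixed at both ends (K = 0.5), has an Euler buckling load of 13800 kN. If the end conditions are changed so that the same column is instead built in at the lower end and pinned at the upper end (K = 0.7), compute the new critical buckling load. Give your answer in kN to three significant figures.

P_cr ≈ 7040 kN

P_cr ∝ 1/K², so P_cr,new = P_cr,old × (K_old/K_new)² = 13800 × (0.5/0.7)²
= 13800 × 0.5102 = 7040 kN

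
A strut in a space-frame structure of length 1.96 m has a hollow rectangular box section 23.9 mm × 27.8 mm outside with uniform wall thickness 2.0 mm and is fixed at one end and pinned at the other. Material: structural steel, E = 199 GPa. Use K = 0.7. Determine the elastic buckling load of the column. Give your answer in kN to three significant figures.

P_cr ≈ 16.7 kN

Inner dimensions: h_i = 27.8 − 2×2.0 = 23.80 mm, b_i = 23.9 − 2×2.0 = 19.90 mm
Weak-axis I_min = (h_o·b_o³ − h_i·b_i³)/12 with b_o = 23.9, b_i = 19.90 mm (shorter outer/inner sides).
I_min = (27.8×23.9³ − 23.80×19.90³)/12 = 1.600×10^4 mm⁴
I = 1.600×10^4 mm⁴ = 1.600×10^-8 m⁴
Effective length L_e = K·L = 0.7 × 1.96 = 1.372 m
P_cr = π²EI / L_e² = π² × 199×10⁹ × 1.600×10^-8 / 1.372² = 1.669×10^4 N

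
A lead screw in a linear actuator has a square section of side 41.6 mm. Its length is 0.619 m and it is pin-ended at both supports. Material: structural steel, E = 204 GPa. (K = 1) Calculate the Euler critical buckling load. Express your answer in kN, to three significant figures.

P_cr ≈ 1310 kN

I = a⁴/12 = 41.6⁴/12 = 2.496×10^5 mm⁴
I = 2.496×10^5 mm⁴ = 2.496×10^-7 m⁴
Effective length L_e = K·L = 1 × 0.619 = 0.6190 m
P_cr = π²EI / L_e² = π² × 204×10⁹ × 2.496×10^-7 / 0.6190² = 1.311×10^6 N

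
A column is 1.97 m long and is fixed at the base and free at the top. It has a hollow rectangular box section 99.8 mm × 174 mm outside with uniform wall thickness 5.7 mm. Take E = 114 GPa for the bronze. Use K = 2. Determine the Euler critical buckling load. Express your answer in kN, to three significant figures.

P_cr ≈ 366 kN

Inner dimensions: h_i = 174 − 2×5.7 = 162.6 mm, b_i = 99.8 − 2×5.7 = 88.40 mm
Weak-axis I_min = (h_o·b_o³ − h_i·b_i³)/12 with b_o = 99.8, b_i = 88.40 mm (shorter outer/inner sides).
I_min = (174×99.8³ − 162.6×88.40³)/12 = 5.053×10^6 mm⁴
I = 5.053×10^6 mm⁴ = 5.053×10^-6 m⁴
Effective length L_e = K·L = 2 × 1.97 = 3.940 m
P_cr = π²EI / L_e² = π² × 114×10⁹ × 5.053×10^-6 / 3.940² = 3.662×10^5 N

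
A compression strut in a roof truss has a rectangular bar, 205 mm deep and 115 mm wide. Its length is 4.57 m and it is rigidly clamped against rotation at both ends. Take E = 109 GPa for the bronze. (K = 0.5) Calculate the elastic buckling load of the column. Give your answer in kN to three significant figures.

Buckling occurs about the weak axis: I_min = h·b³/12 with b = 115 mm (the shorter side).
I_min = 205×115³/12 = 2.598×10^7 mm⁴
I = 2.598×10^7 mm⁴ = 2.598×10^-5 m⁴
Effective length L_e = K·L = 0.5 × 4.57 = 2.285 m
P_cr = π²EI / L_e² = π² × 109×10⁹ × 2.598×10^-5 / 2.285² = 5.353×10^6 N

P_cr ≈ 5350 kN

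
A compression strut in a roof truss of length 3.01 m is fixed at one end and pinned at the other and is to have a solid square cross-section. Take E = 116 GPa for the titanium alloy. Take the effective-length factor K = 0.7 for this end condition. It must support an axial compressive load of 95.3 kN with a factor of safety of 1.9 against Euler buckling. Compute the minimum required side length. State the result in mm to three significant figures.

a ≈ 53.9 mm

Required P_cr = n·P = 1.9 × 95.3 = 181.1 kN
L_e = K·L = 0.7 × 3.01 = 2.107 m
Required I = P_cr·L_e²/(π²E) = 1.811×10^5 × 2.107² / (π² × 1.16×10^11) = 7.021×10^-7 m⁴
I_req = 7.021×10^5 mm⁴
Solid square: I = a⁴/12  ⇒  a = (12I)^(1/4) = (12×7.021×10^5)^(1/4) = 53.9 mm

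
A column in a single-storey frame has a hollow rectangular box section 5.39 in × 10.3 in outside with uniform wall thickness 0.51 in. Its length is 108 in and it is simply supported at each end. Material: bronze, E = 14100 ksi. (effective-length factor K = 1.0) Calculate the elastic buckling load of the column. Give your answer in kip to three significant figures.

P_cr ≈ 834 kip

Inner dimensions: h_i = 10.3 − 2×0.51 = 9.280 in, b_i = 5.39 − 2×0.51 = 4.370 in
Weak-axis I_min = (h_o·b_o³ − h_i·b_i³)/12 with b_o = 5.39, b_i = 4.370 in (shorter outer/inner sides).
I_min = (10.3×5.39³ − 9.280×4.370³)/12 = 69.87 in⁴
Effective length L_e = K·L = 1 × 108 = 108.0 in
P_cr = π²EI / L_e² = π² × 14100×10³ × 69.87 / 108.0² = 8.336×10^5 lb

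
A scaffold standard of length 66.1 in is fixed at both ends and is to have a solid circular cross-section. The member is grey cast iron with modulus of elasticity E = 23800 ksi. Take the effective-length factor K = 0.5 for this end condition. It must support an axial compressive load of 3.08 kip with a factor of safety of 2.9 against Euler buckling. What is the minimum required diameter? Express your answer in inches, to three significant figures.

d ≈ 0.959 in

Required P_cr = n·P = 2.9 × 3.08 = 8.932 kip
L_e = K·L = 0.5 × 66.1 = 33.05 in
Required I = P_cr·L_e²/(π²E) = 8.932×10^3 × 33.05² / (π² × 2.38×10^7) = 4.154×10^-2 in⁴
Solid circle: I = πd⁴/64  ⇒  d = (64I/π)^(1/4) = (64×4.154×10^-2/π)^(1/4) = 0.959 in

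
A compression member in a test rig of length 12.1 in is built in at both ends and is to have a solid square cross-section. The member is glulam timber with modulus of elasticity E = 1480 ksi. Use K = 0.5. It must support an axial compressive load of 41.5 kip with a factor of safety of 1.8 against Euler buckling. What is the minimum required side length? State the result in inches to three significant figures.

a ≈ 1.22 in

Required P_cr = n·P = 1.8 × 41.5 = 74.70 kip
L_e = K·L = 0.5 × 12.1 = 6.050 in
Required I = P_cr·L_e²/(π²E) = 7.470×10^4 × 6.050² / (π² × 1.48×10^6) = 0.1872 in⁴
Solid square: I = a⁴/12  ⇒  a = (12I)^(1/4) = (12×0.1872)^(1/4) = 1.22 in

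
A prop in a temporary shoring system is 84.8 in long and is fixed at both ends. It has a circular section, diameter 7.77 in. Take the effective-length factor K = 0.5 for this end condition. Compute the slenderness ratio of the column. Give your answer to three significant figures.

λ ≈ 21.8

For a solid circle r = d/4 = 7.77/4 = 1.942 in
L_e = K·L = 0.5 × 84.8 = 42.40 in
λ = L_e / r_min = 42.400 / 1.942 = 21.8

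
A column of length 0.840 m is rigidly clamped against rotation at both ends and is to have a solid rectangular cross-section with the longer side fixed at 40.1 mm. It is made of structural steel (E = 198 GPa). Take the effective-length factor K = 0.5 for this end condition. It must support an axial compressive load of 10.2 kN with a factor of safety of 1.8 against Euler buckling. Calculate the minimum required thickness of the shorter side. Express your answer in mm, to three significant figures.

b ≈ 7.92 mm

Required P_cr = n·P = 1.8 × 10.2 = 18.36 kN
L_e = K·L = 0.5 × 0.840 = 0.4200 m
Required I = P_cr·L_e²/(π²E) = 1.836×10^4 × 0.4200² / (π² × 1.98×10^11) = 1.657×10^-9 m⁴
I_req = 1.657×10^3 mm⁴
Rectangle, weak axis: I_min = h·b³/12 with h = 40.1 mm fixed  ⇒  b = (12I/h)^(1/3) = 7.92 mm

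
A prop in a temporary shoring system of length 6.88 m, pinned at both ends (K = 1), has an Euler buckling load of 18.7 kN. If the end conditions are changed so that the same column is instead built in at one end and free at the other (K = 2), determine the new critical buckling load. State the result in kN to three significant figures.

P_cr ≈ 4.68 kN

P_cr ∝ 1/K², so P_cr,new = P_cr,old × (K_old/K_new)² = 18.7 × (1/2)²
= 18.7 × 0.2500 = 4.68 kN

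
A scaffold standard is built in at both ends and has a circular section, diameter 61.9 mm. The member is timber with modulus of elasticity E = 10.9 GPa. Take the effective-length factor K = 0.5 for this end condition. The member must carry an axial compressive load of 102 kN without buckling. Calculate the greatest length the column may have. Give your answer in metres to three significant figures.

I = πd⁴/64 = π×61.9⁴/64 = 7.207×10^5 mm⁴
I = 7.207×10^-7 m⁴
At the buckling limit P_cr = P = 1.020×10^5 N
From P_cr = π²EI/(K·L)²:  L = (1/K)·√(π²EI/P_cr) = (1/0.5)·√(π²×1.09×10^10×7.207×10^-7/1.020×10^5)
L = 1.74 m

L_max ≈ 1.74 m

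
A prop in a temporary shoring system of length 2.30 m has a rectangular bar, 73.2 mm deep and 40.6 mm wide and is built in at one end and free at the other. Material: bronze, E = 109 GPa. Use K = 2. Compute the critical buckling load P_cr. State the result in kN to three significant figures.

Buckling occurs about the weak axis: I_min = h·b³/12 with b = 40.6 mm (the shorter side).
I_min = 73.2×40.6³/12 = 4.082×10^5 mm⁴
I = 4.082×10^5 mm⁴ = 4.082×10^-7 m⁴
Effective length L_e = K·L = 2 × 2.30 = 4.600 m
P_cr = π²EI / L_e² = π² × 109×10⁹ × 4.082×10^-7 / 4.600² = 2.075×10^4 N

P_cr ≈ 20.8 kN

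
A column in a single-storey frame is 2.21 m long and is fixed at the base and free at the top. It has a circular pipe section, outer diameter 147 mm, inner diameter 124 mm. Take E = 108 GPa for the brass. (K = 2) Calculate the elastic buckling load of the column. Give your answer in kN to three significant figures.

P_cr ≈ 617 kN

d_o = 147 mm, d_i = 124 mm
I = π(d_o⁴ − d_i⁴)/64 = π(147⁴ − 124.0⁴)/64 = 1.132×10^7 mm⁴
I = 1.132×10^7 mm⁴ = 1.132×10^-5 m⁴
Effective length L_e = K·L = 2 × 2.21 = 4.420 m
P_cr = π²EI / L_e² = π² × 108×10⁹ × 1.132×10^-5 / 4.420² = 6.174×10^5 N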